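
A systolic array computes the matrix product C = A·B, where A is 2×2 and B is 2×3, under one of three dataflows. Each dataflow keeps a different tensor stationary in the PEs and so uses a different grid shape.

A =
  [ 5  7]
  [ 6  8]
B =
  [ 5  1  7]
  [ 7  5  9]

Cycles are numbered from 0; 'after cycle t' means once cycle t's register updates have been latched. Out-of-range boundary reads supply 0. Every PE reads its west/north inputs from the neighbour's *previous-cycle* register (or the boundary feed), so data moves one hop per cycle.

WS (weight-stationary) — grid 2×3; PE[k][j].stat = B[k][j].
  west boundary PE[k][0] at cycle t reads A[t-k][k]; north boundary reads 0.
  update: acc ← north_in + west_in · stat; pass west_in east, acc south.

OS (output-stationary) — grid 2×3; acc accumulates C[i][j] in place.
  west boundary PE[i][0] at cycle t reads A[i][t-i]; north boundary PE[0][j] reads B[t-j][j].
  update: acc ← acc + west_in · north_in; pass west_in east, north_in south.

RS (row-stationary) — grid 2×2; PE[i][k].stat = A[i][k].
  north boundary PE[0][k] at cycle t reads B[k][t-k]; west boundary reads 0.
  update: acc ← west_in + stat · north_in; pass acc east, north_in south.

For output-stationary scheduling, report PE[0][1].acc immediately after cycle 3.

PE[0][1].acc = 40

OS on a 2×3 grid — tracing PE[0][1] and its feeders:
  [0] (0,0) acc=25 (h:5 v:5)
  [0] (0,1) acc=0 (h:0 v:0)
  [1] (0,0) acc=74 (h:7 v:7)
  [1] (0,1) acc=5 (h:5 v:1)
  [2] (0,0) acc=74 (h:0 v:0)
  [2] (0,1) acc=40 (h:7 v:5)
  [3] (0,0) acc=74 (h:0 v:0)
  [3] (0,1) acc=40 (h:0 v:0)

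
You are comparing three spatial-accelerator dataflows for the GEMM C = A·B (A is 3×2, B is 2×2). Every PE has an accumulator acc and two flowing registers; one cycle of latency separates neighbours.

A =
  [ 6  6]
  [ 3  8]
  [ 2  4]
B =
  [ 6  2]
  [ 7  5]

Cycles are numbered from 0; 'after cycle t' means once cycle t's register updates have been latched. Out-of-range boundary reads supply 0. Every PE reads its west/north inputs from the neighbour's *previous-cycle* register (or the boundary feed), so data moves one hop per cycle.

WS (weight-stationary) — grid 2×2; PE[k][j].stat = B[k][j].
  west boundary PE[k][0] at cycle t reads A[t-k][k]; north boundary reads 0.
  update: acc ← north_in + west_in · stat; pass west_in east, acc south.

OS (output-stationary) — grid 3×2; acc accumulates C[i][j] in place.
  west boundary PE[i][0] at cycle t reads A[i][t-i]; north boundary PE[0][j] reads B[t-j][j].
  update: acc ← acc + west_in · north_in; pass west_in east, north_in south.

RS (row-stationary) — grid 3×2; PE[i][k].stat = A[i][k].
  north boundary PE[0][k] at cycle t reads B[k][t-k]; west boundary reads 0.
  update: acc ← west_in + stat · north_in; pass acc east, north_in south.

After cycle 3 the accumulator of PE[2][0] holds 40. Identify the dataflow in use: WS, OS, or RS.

dataflow = OS

— WS: 2×2 array has no PE[2][0].
OS (3×2 grid), PE[2][0]:
  cycle 0: PE[2][0] → acc 0, east 0, south 0
  cycle 1: PE[2][0] → acc 0, east 0, south 0
  cycle 2: PE[2][0] → acc 12, east 2, south 6
  cycle 3: PE[2][0] → acc 40, east 4, south 7
RS (3×2 grid), PE[2][0]:
  cycle 0: PE[2][0] → acc 0, east 0, south 0
  cycle 1: PE[2][0] → acc 0, east 0, south 0
  cycle 2: PE[2][0] → acc 12, east 12, south 6
  cycle 3: PE[2][0] → acc 4, east 4, south 2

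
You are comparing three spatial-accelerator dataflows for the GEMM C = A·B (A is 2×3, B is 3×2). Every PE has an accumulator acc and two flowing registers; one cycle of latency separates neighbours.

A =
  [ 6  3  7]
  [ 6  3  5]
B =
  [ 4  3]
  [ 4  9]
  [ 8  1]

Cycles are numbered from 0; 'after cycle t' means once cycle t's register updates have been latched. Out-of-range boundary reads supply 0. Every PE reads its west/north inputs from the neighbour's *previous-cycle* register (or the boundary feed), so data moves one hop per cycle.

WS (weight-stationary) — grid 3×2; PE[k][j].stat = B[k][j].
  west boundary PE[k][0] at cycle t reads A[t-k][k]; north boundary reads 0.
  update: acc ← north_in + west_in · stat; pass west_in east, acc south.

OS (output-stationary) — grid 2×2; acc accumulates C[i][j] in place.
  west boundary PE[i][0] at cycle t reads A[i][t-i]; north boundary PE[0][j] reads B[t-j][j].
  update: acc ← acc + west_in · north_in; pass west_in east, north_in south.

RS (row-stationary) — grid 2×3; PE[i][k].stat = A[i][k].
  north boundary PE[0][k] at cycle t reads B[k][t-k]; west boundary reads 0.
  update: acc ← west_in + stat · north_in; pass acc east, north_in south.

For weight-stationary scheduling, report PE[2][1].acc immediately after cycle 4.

Tracing WS — 3×2 array, target PE[2][1]:
  @0  [1,1]  acc 0  |  →0  ↓0
  @0  [2,0]  acc 0  |  →0  ↓0
  @0  [2,1]  acc 0  |  →0  ↓0
  @1  [1,1]  acc 0  |  →0  ↓0
  @1  [2,0]  acc 0  |  →0  ↓0
  @1  [2,1]  acc 0  |  →0  ↓0
  @2  [1,1]  acc 45  |  →3  ↓45
  @2  [2,0]  acc 92  |  →7  ↓92
  @2  [2,1]  acc 0  |  →0  ↓0
  @3  [1,1]  acc 45  |  →3  ↓45
  @3  [2,0]  acc 76  |  →5  ↓76
  @3  [2,1]  acc 52  |  →7  ↓52
  @4  [1,1]  acc 0  |  →0  ↓0
  @4  [2,0]  acc 0  |  →0  ↓0
  @4  [2,1]  acc 50  |  →5  ↓50

PE[2][1].acc = 50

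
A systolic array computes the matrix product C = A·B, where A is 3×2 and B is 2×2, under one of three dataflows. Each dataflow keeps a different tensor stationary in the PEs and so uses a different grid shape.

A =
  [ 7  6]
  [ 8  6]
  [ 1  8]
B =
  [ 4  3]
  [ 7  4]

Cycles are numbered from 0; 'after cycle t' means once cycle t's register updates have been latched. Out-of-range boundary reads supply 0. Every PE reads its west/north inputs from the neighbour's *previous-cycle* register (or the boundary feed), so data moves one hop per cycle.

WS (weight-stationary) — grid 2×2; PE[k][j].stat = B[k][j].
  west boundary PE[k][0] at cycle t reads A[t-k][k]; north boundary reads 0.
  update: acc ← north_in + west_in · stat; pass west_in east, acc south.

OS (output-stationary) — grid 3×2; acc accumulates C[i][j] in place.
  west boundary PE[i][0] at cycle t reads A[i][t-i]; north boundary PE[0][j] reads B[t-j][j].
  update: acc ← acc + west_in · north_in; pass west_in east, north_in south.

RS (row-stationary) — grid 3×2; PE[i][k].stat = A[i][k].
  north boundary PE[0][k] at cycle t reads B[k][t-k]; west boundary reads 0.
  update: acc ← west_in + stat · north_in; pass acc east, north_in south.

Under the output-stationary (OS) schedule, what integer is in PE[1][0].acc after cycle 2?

OS on a 3×2 grid — tracing PE[1][0] and its feeders:
  [0] (0,0) acc=28 (h:7 v:4)
  [0] (1,0) acc=0 (h:0 v:0)
  [1] (0,0) acc=70 (h:6 v:7)
  [1] (1,0) acc=32 (h:8 v:4)
  [2] (0,0) acc=70 (h:0 v:0)
  [2] (1,0) acc=74 (h:6 v:7)

PE[1][0].acc = 74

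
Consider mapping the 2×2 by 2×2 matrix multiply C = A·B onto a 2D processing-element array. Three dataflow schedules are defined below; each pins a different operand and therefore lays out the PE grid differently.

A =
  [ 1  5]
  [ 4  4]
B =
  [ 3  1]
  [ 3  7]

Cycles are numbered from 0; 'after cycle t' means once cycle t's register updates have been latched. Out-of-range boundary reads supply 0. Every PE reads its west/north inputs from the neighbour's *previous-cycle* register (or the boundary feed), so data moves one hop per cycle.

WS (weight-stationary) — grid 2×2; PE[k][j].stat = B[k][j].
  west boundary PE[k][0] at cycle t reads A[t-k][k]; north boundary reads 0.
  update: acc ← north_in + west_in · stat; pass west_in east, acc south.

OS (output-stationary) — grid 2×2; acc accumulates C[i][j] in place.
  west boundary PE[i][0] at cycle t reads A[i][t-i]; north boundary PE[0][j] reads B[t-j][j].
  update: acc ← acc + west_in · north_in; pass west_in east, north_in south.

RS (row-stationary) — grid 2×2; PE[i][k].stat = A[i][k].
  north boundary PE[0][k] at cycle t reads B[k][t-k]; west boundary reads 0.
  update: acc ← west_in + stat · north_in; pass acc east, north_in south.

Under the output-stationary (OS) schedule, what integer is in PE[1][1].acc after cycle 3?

PE[1][1].acc = 32

OS 2×2: PE[1][1] cycle-by-cycle (with neighbour feeds):
  cycle 0: PE[0][1] → acc 0, east 0, south 0
  cycle 0: PE[1][0] → acc 0, east 0, south 0
  cycle 0: PE[1][1] → acc 0, east 0, south 0
  cycle 1: PE[0][1] → acc 1, east 1, south 1
  cycle 1: PE[1][0] → acc 12, east 4, south 3
  cycle 1: PE[1][1] → acc 0, east 0, south 0
  cycle 2: PE[0][1] → acc 36, east 5, south 7
  cycle 2: PE[1][0] → acc 24, east 4, south 3
  cycle 2: PE[1][1] → acc 4, east 4, south 1
  cycle 3: PE[0][1] → acc 36, east 0, south 0
  cycle 3: PE[1][0] → acc 24, east 0, south 0
  cycle 3: PE[1][1] → acc 32, east 4, south 7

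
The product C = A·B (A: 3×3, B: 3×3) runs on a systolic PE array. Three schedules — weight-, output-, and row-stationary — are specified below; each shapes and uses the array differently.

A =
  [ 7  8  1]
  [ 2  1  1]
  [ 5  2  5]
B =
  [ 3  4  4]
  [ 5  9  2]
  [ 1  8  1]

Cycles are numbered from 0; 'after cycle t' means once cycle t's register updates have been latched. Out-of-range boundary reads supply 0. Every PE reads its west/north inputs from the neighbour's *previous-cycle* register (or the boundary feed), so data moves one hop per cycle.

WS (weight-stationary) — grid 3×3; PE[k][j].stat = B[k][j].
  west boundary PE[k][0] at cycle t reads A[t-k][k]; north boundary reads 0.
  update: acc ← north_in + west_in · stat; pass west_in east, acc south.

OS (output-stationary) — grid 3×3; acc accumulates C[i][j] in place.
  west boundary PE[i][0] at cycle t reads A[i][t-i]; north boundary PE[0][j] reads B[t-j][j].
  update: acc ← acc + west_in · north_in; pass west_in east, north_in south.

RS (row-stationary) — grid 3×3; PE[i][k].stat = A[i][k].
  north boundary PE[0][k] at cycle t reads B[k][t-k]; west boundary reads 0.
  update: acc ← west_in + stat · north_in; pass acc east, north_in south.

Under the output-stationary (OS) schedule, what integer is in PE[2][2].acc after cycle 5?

OS 3×3: PE[2][2] cycle-by-cycle (with neighbour feeds):
  [0] (1,2) acc=0 (h:0 v:0)
  [0] (2,1) acc=0 (h:0 v:0)
  [0] (2,2) acc=0 (h:0 v:0)
  [1] (1,2) acc=0 (h:0 v:0)
  [1] (2,1) acc=0 (h:0 v:0)
  [1] (2,2) acc=0 (h:0 v:0)
  [2] (1,2) acc=0 (h:0 v:0)
  [2] (2,1) acc=0 (h:0 v:0)
  [2] (2,2) acc=0 (h:0 v:0)
  [3] (1,2) acc=8 (h:2 v:4)
  [3] (2,1) acc=20 (h:5 v:4)
  [3] (2,2) acc=0 (h:0 v:0)
  [4] (1,2) acc=10 (h:1 v:2)
  [4] (2,1) acc=38 (h:2 v:9)
  [4] (2,2) acc=20 (h:5 v:4)
  [5] (1,2) acc=11 (h:1 v:1)
  [5] (2,1) acc=78 (h:5 v:8)
  [5] (2,2) acc=24 (h:2 v:2)

PE[2][2].acc = 24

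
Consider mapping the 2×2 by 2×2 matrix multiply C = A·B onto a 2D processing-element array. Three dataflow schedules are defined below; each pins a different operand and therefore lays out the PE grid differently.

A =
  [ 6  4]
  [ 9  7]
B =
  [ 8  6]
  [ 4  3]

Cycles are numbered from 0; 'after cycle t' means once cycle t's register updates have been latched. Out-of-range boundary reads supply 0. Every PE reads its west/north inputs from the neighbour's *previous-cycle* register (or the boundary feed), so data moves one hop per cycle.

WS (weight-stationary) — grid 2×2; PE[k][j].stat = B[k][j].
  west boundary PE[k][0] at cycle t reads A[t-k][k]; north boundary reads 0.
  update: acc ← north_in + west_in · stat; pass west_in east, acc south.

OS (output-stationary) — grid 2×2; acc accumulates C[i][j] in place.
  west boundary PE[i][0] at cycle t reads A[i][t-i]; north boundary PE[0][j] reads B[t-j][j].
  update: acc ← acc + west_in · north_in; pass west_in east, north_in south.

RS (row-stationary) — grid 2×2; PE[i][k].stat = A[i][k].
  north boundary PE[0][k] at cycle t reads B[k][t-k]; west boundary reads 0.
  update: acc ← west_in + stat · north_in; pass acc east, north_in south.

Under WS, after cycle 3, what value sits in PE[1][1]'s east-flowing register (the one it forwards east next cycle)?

WS on a 2×2 grid — tracing PE[1][1] and its feeders:
  @0  [0,1]  acc 0  |  →0  ↓0
  @0  [1,0]  acc 0  |  →0  ↓0
  @0  [1,1]  acc 0  |  →0  ↓0
  @1  [0,1]  acc 36  |  →6  ↓36
  @1  [1,0]  acc 64  |  →4  ↓64
  @1  [1,1]  acc 0  |  →0  ↓0
  @2  [0,1]  acc 54  |  →9  ↓54
  @2  [1,0]  acc 100  |  →7  ↓100
  @2  [1,1]  acc 48  |  →4  ↓48
  @3  [0,1]  acc 0  |  →0  ↓0
  @3  [1,0]  acc 0  |  →0  ↓0
  @3  [1,1]  acc 75  |  →7  ↓75

register = 7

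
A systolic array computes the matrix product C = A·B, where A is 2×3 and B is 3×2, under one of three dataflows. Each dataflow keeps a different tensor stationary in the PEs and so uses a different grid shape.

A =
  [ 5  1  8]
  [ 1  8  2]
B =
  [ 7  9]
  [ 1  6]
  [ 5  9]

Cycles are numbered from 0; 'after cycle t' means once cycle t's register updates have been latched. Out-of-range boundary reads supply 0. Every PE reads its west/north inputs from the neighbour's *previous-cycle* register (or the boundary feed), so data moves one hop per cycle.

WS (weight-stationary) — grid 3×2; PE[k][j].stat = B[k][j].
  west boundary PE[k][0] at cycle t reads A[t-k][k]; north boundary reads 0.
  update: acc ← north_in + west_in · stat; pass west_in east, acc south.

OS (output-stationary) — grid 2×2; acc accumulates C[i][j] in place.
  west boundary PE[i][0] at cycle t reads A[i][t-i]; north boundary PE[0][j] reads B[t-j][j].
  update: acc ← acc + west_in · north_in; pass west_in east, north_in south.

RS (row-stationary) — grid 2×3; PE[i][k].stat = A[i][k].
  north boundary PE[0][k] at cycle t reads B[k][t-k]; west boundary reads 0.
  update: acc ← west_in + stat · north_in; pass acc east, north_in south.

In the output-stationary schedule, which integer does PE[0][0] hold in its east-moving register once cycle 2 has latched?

register = 8

OS on a 2×2 grid — tracing PE[0][0] and its feeders:
  after 0 — PE[0][0] acc=35, pass-E 5, pass-S 7
  after 1 — PE[0][0] acc=36, pass-E 1, pass-S 1
  after 2 — PE[0][0] acc=76, pass-E 8, pass-S 5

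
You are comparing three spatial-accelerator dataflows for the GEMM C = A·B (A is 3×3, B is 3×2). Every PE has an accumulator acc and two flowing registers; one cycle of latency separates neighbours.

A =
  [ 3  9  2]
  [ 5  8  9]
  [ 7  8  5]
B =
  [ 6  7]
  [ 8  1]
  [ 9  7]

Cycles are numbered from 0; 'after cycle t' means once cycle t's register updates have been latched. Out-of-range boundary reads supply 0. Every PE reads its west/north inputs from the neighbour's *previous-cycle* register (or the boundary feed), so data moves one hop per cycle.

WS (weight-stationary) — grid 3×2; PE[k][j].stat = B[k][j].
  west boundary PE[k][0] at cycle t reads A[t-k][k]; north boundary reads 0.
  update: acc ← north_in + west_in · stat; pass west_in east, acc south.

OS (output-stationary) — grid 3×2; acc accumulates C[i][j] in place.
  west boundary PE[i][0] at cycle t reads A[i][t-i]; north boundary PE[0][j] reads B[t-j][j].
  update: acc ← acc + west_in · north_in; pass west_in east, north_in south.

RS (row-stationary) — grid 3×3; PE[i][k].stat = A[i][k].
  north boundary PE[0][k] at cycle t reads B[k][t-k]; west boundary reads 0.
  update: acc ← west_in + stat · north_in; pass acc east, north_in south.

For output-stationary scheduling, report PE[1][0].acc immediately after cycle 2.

PE[1][0].acc = 94

OS (3×2). Following PE[1][0] plus its west/north inputs:
  c0 r0c0: 18 / 3 / 6
  c0 r1c0: 0 / 0 / 0
  c1 r0c0: 90 / 9 / 8
  c1 r1c0: 30 / 5 / 6
  c2 r0c0: 108 / 2 / 9
  c2 r1c0: 94 / 8 / 8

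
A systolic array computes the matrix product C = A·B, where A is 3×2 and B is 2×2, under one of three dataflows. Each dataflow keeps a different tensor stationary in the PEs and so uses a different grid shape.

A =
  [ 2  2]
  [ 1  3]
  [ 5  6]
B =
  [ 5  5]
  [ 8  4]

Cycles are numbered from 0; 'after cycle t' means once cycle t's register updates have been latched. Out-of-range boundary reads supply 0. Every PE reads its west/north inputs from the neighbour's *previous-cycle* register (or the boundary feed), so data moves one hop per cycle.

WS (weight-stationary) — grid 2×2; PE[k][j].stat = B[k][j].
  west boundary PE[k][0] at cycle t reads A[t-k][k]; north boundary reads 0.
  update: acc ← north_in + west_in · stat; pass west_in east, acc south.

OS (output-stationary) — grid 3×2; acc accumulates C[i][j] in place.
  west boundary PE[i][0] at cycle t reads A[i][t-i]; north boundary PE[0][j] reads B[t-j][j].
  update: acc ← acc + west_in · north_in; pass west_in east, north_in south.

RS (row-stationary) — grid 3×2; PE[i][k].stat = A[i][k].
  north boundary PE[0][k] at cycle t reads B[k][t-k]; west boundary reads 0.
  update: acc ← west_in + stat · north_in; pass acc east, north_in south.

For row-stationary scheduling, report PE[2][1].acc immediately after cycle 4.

PE[2][1].acc = 49

RS 3×2: PE[2][1] cycle-by-cycle (with neighbour feeds):
  @0  [1,1]  acc 0  |  →0  ↓0
  @0  [2,0]  acc 0  |  →0  ↓0
  @0  [2,1]  acc 0  |  →0  ↓0
  @1  [1,1]  acc 0  |  →0  ↓0
  @1  [2,0]  acc 0  |  →0  ↓0
  @1  [2,1]  acc 0  |  →0  ↓0
  @2  [1,1]  acc 29  |  →29  ↓8
  @2  [2,0]  acc 25  |  →25  ↓5
  @2  [2,1]  acc 0  |  →0  ↓0
  @3  [1,1]  acc 17  |  →17  ↓4
  @3  [2,0]  acc 25  |  →25  ↓5
  @3  [2,1]  acc 73  |  →73  ↓8
  @4  [1,1]  acc 0  |  →0  ↓0
  @4  [2,0]  acc 0  |  →0  ↓0
  @4  [2,1]  acc 49  |  →49  ↓4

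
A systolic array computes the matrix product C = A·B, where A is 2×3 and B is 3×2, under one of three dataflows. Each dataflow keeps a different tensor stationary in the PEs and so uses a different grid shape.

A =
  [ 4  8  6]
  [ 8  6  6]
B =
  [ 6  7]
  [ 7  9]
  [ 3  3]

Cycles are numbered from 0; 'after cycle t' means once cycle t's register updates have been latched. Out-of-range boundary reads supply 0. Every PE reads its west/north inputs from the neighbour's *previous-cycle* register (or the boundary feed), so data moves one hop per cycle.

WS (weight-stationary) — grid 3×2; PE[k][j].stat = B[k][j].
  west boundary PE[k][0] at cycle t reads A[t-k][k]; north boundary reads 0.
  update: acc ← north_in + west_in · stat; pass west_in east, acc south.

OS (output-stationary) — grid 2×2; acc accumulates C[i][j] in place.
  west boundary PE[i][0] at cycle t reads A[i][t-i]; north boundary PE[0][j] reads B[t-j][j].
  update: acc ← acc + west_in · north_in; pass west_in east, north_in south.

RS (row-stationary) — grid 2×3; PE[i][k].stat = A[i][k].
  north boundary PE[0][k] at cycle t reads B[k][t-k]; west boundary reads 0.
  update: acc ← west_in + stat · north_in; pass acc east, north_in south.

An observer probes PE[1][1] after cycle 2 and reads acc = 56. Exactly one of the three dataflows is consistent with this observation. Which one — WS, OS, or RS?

WS (3×2 grid), PE[1][1]:
  after 0 — PE[1][1] acc=0, pass-E 0, pass-S 0
  after 1 — PE[1][1] acc=0, pass-E 0, pass-S 0
  after 2 — PE[1][1] acc=100, pass-E 8, pass-S 100
OS (2×2 grid), PE[1][1]:
  after 0 — PE[1][1] acc=0, pass-E 0, pass-S 0
  after 1 — PE[1][1] acc=0, pass-E 0, pass-S 0
  after 2 — PE[1][1] acc=56, pass-E 8, pass-S 7
RS (2×3 grid), PE[1][1]:
  after 0 — PE[1][1] acc=0, pass-E 0, pass-S 0
  after 1 — PE[1][1] acc=0, pass-E 0, pass-S 0
  after 2 — PE[1][1] acc=90, pass-E 90, pass-S 7

dataflow = OS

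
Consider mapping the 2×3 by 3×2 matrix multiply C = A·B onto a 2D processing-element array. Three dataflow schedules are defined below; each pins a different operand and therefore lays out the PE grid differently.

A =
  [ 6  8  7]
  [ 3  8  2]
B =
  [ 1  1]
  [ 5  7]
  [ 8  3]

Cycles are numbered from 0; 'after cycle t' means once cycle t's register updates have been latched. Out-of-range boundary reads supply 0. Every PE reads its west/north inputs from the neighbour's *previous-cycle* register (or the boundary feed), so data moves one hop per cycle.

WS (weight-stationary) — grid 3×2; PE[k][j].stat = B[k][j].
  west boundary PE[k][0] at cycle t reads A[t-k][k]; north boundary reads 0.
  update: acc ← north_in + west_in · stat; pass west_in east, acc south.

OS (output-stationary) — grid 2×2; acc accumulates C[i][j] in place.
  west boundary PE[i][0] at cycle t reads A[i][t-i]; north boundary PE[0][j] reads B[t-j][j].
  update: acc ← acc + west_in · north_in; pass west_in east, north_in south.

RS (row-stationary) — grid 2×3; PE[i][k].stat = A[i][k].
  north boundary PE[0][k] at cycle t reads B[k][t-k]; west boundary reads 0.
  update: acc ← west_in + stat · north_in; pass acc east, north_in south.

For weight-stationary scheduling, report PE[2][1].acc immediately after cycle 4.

PE[2][1].acc = 65

Tracing WS — 3×2 array, target PE[2][1]:
  0: (1,1).acc=0  regs=<0,0>
  0: (2,0).acc=0  regs=<0,0>
  0: (2,1).acc=0  regs=<0,0>
  1: (1,1).acc=0  regs=<0,0>
  1: (2,0).acc=0  regs=<0,0>
  1: (2,1).acc=0  regs=<0,0>
  2: (1,1).acc=62  regs=<8,62>
  2: (2,0).acc=102  regs=<7,102>
  2: (2,1).acc=0  regs=<0,0>
  3: (1,1).acc=59  regs=<8,59>
  3: (2,0).acc=59  regs=<2,59>
  3: (2,1).acc=83  regs=<7,83>
  4: (1,1).acc=0  regs=<0,0>
  4: (2,0).acc=0  regs=<0,0>
  4: (2,1).acc=65  regs=<2,65>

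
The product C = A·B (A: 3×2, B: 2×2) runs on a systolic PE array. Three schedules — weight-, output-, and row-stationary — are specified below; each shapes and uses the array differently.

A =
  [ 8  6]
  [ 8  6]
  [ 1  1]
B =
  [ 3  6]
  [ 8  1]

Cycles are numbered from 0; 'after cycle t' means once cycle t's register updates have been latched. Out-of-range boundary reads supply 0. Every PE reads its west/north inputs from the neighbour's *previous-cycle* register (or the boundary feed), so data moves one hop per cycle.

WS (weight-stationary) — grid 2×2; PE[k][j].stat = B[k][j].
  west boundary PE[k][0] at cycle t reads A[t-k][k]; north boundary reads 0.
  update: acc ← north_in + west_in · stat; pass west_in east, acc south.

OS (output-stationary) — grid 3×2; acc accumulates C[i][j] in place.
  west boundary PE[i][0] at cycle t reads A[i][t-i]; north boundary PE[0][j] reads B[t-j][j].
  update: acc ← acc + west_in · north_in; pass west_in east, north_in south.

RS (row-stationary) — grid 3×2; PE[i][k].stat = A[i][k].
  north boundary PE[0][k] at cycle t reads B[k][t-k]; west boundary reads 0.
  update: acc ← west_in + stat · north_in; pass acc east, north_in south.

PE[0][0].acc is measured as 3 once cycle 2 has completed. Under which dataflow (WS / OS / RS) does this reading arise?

— WS: 2×2; PE[0][0] trace:
  c0 r0c0: 24 / 8 / 24
  c1 r0c0: 24 / 8 / 24
  c2 r0c0: 3 / 1 / 3
— OS: 3×2; PE[0][0] trace:
  c0 r0c0: 24 / 8 / 3
  c1 r0c0: 72 / 6 / 8
  c2 r0c0: 72 / 0 / 0
— RS: 3×2; PE[0][0] trace:
  c0 r0c0: 24 / 24 / 3
  c1 r0c0: 48 / 48 / 6
  c2 r0c0: 0 / 0 / 0

dataflow = WS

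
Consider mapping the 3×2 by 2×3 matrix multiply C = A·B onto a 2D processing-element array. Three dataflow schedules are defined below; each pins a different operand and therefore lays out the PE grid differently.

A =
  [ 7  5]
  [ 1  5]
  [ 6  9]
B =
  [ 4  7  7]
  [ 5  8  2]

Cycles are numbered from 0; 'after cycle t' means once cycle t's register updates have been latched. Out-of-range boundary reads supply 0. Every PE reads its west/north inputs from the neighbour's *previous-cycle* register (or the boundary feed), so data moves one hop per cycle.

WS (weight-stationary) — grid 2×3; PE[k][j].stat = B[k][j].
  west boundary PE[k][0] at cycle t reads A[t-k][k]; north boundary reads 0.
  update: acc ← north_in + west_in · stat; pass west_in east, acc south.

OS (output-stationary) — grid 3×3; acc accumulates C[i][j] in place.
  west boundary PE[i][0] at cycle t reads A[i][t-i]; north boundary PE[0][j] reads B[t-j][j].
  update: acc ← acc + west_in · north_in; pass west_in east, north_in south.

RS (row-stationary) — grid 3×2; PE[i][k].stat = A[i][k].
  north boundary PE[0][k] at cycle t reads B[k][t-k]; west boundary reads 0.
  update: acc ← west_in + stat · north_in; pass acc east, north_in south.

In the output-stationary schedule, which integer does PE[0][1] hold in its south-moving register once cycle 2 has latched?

OS on a 3×3 grid — tracing PE[0][1] and its feeders:
  t=0 PE[0][0]: acc=28 h=7 v=4
  t=0 PE[0][1]: acc=0 h=0 v=0
  t=1 PE[0][0]: acc=53 h=5 v=5
  t=1 PE[0][1]: acc=49 h=7 v=7
  t=2 PE[0][0]: acc=53 h=0 v=0
  t=2 PE[0][1]: acc=89 h=5 v=8

register = 8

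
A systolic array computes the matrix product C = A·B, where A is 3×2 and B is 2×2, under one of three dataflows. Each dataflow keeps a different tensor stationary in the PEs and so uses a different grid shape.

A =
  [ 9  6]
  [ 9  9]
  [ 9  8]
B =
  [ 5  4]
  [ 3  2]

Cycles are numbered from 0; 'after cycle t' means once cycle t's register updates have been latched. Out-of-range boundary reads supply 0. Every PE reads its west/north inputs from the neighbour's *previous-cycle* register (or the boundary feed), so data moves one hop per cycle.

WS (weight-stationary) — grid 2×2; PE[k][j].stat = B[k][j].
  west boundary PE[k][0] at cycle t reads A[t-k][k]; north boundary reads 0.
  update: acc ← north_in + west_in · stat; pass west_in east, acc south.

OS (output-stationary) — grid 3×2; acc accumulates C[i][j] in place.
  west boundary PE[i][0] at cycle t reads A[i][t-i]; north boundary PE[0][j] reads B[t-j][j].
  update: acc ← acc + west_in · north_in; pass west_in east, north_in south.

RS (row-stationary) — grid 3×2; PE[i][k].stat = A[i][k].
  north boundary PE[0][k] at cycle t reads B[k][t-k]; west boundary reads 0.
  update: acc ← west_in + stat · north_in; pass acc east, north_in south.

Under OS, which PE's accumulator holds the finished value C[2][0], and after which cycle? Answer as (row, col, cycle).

(row, col, cycle) = (2, 0, 3)

Under OS, C[2][0] lands at PE[2][0]:
  cycle 0: PE[2][0] → acc 0, east 0, south 0
  cycle 1: PE[2][0] → acc 0, east 0, south 0
  cycle 2: PE[2][0] → acc 45, east 9, south 5
  cycle 3: PE[2][0] → acc 69, east 8, south 3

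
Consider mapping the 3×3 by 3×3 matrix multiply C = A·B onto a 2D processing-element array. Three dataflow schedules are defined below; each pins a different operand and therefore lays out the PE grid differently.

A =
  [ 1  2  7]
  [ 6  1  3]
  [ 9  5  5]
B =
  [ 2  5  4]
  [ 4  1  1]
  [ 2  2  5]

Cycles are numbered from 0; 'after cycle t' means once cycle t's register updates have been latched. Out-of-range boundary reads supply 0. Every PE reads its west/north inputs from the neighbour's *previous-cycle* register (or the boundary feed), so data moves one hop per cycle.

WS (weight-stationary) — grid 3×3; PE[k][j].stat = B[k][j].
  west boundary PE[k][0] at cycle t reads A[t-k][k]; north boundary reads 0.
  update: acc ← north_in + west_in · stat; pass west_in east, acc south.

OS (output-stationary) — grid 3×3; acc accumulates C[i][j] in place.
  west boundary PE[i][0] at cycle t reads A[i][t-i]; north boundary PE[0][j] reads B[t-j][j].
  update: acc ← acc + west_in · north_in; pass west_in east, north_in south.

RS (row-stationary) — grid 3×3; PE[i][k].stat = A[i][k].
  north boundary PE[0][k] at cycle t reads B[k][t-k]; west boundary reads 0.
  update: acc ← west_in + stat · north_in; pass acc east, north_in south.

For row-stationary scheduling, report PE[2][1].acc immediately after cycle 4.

RS (3×3). Following PE[2][1] plus its west/north inputs:
  @0  [1,1]  acc 0  |  →0  ↓0
  @0  [2,0]  acc 0  |  →0  ↓0
  @0  [2,1]  acc 0  |  →0  ↓0
  @1  [1,1]  acc 0  |  →0  ↓0
  @1  [2,0]  acc 0  |  →0  ↓0
  @1  [2,1]  acc 0  |  →0  ↓0
  @2  [1,1]  acc 16  |  →16  ↓4
  @2  [2,0]  acc 18  |  →18  ↓2
  @2  [2,1]  acc 0  |  →0  ↓0
  @3  [1,1]  acc 31  |  →31  ↓1
  @3  [2,0]  acc 45  |  →45  ↓5
  @3  [2,1]  acc 38  |  →38  ↓4
  @4  [1,1]  acc 25  |  →25  ↓1
  @4  [2,0]  acc 36  |  →36  ↓4
  @4  [2,1]  acc 50  |  →50  ↓1

PE[2][1].acc = 50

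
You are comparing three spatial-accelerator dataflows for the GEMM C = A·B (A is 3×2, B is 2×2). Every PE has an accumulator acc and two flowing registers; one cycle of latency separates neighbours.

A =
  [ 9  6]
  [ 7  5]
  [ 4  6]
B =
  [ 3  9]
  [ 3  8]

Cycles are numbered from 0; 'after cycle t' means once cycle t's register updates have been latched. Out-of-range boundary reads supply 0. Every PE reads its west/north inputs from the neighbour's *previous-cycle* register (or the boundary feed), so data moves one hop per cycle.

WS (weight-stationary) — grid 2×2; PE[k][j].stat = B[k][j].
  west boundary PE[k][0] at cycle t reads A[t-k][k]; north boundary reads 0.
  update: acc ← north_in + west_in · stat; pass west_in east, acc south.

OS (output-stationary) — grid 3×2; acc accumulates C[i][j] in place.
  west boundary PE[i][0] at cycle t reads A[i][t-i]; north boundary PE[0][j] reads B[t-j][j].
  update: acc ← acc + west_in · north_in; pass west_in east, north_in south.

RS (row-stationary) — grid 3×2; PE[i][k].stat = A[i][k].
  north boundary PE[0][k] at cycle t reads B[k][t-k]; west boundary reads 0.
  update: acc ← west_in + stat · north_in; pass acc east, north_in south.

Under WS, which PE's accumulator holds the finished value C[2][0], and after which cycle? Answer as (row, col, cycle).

WS — PE[1][0] is where C[2][0] collects:
  @0  [1,0]  acc 0  |  →0  ↓0
  @1  [1,0]  acc 45  |  →6  ↓45
  @2  [1,0]  acc 36  |  →5  ↓36
  @3  [1,0]  acc 30  |  →6  ↓30

(row, col, cycle) = (1, 0, 3)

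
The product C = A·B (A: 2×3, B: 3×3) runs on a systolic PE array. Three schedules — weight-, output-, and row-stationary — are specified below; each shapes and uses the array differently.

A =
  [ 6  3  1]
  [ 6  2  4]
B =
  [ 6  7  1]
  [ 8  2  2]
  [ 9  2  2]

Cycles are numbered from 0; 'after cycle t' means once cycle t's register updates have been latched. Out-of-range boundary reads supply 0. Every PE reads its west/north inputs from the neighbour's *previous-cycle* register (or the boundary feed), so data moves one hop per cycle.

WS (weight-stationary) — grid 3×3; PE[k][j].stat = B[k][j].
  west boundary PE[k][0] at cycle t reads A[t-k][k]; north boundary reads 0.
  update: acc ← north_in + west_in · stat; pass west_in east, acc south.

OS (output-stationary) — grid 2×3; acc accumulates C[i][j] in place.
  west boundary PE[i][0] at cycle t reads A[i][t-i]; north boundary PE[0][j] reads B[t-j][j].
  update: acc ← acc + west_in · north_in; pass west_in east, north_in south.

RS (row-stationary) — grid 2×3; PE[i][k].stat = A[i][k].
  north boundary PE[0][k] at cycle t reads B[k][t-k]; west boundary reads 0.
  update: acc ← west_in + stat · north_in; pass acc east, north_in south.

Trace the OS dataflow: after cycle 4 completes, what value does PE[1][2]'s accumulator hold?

Tracing OS — 2×3 array, target PE[1][2]:
  0: (0,2).acc=0  regs=<0,0>
  0: (1,1).acc=0  regs=<0,0>
  0: (1,2).acc=0  regs=<0,0>
  1: (0,2).acc=0  regs=<0,0>
  1: (1,1).acc=0  regs=<0,0>
  1: (1,2).acc=0  regs=<0,0>
  2: (0,2).acc=6  regs=<6,1>
  2: (1,1).acc=42  regs=<6,7>
  2: (1,2).acc=0  regs=<0,0>
  3: (0,2).acc=12  regs=<3,2>
  3: (1,1).acc=46  regs=<2,2>
  3: (1,2).acc=6  regs=<6,1>
  4: (0,2).acc=14  regs=<1,2>
  4: (1,1).acc=54  regs=<4,2>
  4: (1,2).acc=10  regs=<2,2>

PE[1][2].acc = 10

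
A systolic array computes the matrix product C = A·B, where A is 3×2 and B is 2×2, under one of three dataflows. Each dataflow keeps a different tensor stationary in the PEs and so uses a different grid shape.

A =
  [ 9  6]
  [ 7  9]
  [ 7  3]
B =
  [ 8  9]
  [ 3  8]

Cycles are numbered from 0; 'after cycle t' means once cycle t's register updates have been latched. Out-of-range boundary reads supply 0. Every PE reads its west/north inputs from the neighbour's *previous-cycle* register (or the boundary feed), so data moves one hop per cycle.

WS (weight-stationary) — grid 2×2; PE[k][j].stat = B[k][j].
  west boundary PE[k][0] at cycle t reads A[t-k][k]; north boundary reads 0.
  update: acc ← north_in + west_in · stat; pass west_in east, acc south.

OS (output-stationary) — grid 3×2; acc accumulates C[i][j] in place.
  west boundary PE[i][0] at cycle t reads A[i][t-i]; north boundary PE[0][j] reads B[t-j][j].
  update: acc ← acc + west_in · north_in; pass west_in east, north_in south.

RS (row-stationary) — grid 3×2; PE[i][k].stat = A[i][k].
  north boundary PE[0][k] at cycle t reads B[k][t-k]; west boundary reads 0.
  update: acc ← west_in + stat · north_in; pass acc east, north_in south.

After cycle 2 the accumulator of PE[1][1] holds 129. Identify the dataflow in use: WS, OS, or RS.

dataflow = WS

Under WS (2×2), PE[1][1]:
  0: (1,1).acc=0  regs=<0,0>
  1: (1,1).acc=0  regs=<0,0>
  2: (1,1).acc=129  regs=<6,129>
Under OS (3×2), PE[1][1]:
  0: (1,1).acc=0  regs=<0,0>
  1: (1,1).acc=0  regs=<0,0>
  2: (1,1).acc=63  regs=<7,9>
Under RS (3×2), PE[1][1]:
  0: (1,1).acc=0  regs=<0,0>
  1: (1,1).acc=0  regs=<0,0>
  2: (1,1).acc=83  regs=<83,3>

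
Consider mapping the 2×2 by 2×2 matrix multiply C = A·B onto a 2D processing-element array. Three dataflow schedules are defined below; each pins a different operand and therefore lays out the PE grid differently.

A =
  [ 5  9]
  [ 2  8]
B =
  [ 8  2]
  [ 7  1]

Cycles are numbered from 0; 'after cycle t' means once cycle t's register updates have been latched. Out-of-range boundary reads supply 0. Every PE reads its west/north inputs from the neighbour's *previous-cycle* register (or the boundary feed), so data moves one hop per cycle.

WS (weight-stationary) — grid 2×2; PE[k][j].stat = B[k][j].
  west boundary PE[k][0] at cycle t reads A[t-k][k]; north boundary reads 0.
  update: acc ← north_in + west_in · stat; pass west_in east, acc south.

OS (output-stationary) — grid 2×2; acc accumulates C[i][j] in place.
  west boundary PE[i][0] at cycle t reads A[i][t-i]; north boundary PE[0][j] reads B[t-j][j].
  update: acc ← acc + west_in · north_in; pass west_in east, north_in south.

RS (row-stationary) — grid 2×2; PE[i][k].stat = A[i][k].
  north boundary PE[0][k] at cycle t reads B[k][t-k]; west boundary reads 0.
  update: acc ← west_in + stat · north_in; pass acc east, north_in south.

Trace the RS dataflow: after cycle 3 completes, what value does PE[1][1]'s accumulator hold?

RS 2×2: PE[1][1] cycle-by-cycle (with neighbour feeds):
  after 0 — PE[0][1] acc=0, pass-E 0, pass-S 0
  after 0 — PE[1][0] acc=0, pass-E 0, pass-S 0
  after 0 — PE[1][1] acc=0, pass-E 0, pass-S 0
  after 1 — PE[0][1] acc=103, pass-E 103, pass-S 7
  after 1 — PE[1][0] acc=16, pass-E 16, pass-S 8
  after 1 — PE[1][1] acc=0, pass-E 0, pass-S 0
  after 2 — PE[0][1] acc=19, pass-E 19, pass-S 1
  after 2 — PE[1][0] acc=4, pass-E 4, pass-S 2
  after 2 — PE[1][1] acc=72, pass-E 72, pass-S 7
  after 3 — PE[0][1] acc=0, pass-E 0, pass-S 0
  after 3 — PE[1][0] acc=0, pass-E 0, pass-S 0
  after 3 — PE[1][1] acc=12, pass-E 12, pass-S 1

PE[1][1].acc = 12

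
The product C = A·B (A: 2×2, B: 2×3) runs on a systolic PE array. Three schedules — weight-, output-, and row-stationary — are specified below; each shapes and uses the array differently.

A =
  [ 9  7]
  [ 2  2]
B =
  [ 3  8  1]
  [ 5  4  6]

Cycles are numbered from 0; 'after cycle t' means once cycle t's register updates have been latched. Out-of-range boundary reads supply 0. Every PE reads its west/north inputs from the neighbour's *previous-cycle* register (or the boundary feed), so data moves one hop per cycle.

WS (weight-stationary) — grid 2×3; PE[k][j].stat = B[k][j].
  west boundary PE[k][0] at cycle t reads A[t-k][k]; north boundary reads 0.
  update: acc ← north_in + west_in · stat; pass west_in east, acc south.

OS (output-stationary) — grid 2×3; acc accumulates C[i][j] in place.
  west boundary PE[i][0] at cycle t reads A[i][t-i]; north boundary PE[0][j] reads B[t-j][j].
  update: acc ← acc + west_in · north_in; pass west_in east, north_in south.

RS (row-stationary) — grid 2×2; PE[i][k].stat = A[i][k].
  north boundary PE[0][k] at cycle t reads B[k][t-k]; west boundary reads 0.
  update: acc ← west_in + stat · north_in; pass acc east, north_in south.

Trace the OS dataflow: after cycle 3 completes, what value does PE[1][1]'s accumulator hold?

Tracing OS — 2×3 array, target PE[1][1]:
  c0 r0c1: 0 / 0 / 0
  c0 r1c0: 0 / 0 / 0
  c0 r1c1: 0 / 0 / 0
  c1 r0c1: 72 / 9 / 8
  c1 r1c0: 6 / 2 / 3
  c1 r1c1: 0 / 0 / 0
  c2 r0c1: 100 / 7 / 4
  c2 r1c0: 16 / 2 / 5
  c2 r1c1: 16 / 2 / 8
  c3 r0c1: 100 / 0 / 0
  c3 r1c0: 16 / 0 / 0
  c3 r1c1: 24 / 2 / 4

PE[1][1].acc = 24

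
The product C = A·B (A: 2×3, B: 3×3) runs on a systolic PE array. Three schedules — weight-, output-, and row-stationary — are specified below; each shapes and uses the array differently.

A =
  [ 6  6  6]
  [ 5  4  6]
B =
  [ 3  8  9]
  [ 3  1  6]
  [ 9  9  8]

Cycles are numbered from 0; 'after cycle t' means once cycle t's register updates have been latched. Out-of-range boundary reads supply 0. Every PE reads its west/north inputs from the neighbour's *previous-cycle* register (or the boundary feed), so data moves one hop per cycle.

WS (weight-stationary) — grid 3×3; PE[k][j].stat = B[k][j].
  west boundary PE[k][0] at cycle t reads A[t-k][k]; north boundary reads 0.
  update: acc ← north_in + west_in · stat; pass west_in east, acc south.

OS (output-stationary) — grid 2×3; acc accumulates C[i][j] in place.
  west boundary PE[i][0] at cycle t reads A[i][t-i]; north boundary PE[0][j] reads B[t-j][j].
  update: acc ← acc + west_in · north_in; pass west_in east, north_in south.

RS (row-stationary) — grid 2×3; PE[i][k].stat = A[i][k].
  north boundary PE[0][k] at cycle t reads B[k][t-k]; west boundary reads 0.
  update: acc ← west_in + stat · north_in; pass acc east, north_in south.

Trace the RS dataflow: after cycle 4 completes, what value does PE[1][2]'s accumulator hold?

RS 2×3: PE[1][2] cycle-by-cycle (with neighbour feeds):
  cycle 0: PE[0][2] → acc 0, east 0, south 0
  cycle 0: PE[1][1] → acc 0, east 0, south 0
  cycle 0: PE[1][2] → acc 0, east 0, south 0
  cycle 1: PE[0][2] → acc 0, east 0, south 0
  cycle 1: PE[1][1] → acc 0, east 0, south 0
  cycle 1: PE[1][2] → acc 0, east 0, south 0
  cycle 2: PE[0][2] → acc 90, east 90, south 9
  cycle 2: PE[1][1] → acc 27, east 27, south 3
  cycle 2: PE[1][2] → acc 0, east 0, south 0
  cycle 3: PE[0][2] → acc 108, east 108, south 9
  cycle 3: PE[1][1] → acc 44, east 44, south 1
  cycle 3: PE[1][2] → acc 81, east 81, south 9
  cycle 4: PE[0][2] → acc 138, east 138, south 8
  cycle 4: PE[1][1] → acc 69, east 69, south 6
  cycle 4: PE[1][2] → acc 98, east 98, south 9

PE[1][2].acc = 98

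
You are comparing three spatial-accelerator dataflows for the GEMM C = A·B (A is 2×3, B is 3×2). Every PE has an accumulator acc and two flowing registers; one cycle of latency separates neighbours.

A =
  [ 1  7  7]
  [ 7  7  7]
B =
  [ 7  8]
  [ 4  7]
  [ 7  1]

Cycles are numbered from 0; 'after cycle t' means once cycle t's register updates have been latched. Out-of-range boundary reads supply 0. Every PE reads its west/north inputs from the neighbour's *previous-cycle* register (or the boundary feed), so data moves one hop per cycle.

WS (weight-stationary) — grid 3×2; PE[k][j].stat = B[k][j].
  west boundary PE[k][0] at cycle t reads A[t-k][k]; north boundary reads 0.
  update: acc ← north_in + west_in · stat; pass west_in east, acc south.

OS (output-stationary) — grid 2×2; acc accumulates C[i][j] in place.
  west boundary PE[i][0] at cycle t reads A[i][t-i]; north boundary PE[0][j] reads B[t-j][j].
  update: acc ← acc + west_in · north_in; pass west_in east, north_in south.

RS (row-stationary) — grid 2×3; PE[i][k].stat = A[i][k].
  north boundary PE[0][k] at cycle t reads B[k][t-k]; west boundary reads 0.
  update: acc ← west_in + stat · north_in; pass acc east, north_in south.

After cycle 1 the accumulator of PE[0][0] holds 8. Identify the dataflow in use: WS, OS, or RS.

dataflow = RS

— WS: 3×2; PE[0][0] trace:
  cycle 0: PE[0][0] → acc 7, east 1, south 7
  cycle 1: PE[0][0] → acc 49, east 7, south 49
— OS: 2×2; PE[0][0] trace:
  cycle 0: PE[0][0] → acc 7, east 1, south 7
  cycle 1: PE[0][0] → acc 35, east 7, south 4
— RS: 2×3; PE[0][0] trace:
  cycle 0: PE[0][0] → acc 7, east 7, south 7
  cycle 1: PE[0][0] → acc 8, east 8, south 8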